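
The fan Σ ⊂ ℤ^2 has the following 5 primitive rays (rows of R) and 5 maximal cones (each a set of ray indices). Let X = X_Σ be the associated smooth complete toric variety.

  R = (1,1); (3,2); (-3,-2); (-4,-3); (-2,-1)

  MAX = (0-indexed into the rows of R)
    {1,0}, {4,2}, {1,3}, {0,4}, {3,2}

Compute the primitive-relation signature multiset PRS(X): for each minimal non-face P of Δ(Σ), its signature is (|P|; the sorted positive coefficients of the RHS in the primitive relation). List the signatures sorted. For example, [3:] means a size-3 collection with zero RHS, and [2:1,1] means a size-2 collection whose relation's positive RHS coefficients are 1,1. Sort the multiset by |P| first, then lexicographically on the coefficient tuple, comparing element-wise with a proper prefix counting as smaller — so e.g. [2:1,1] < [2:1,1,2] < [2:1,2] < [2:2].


Minimal non-faces — 5 found among 5 rays, 5 max cones:

  P={1,2}:  v_{1} + v_{2} = 0 ; sig = [2:]
  P={0,2}:  v_{0} + v_{2} = v_{4} ; sig = [2:1]
  P={0,3}:  v_{0} + v_{3} = v_{2} ; sig = [2:1]
  P={1,4}:  v_{1} + v_{4} = v_{0} ; sig = [2:1]
  P={3,4}:  v_{3} + v_{4} = 2·v_{2} ; sig = [2:2]

Signatures (|P|; sorted positive RHS coefficients), sorted:
    [2:]
    [2:1]
    [2:1]
    [2:1]
    [2:2]


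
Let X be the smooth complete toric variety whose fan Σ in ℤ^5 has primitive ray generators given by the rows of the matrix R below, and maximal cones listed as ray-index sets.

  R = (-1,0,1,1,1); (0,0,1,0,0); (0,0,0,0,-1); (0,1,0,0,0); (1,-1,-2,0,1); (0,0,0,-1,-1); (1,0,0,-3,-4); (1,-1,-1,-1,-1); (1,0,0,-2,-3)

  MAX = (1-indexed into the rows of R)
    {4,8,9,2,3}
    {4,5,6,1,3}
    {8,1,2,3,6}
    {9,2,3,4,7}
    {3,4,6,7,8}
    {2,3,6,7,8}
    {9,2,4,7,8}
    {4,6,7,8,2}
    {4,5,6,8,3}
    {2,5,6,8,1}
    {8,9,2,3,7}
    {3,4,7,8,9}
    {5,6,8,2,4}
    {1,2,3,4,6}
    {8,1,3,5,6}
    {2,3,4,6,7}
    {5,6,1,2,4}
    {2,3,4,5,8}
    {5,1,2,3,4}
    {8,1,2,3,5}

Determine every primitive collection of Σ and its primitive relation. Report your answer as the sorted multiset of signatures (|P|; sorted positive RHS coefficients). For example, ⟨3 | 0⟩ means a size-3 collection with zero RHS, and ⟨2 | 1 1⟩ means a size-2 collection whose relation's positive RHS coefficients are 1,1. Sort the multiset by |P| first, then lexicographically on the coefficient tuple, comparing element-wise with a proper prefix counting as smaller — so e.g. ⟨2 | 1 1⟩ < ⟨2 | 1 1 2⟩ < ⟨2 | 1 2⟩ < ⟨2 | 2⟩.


Σ has 9 primitive collections:

  P = {6,9}:  v_{6} + v_{9} = v_{7}  ⇒ sig = ⟨2 | 1⟩
  P = {1,9}:  v_{1} + v_{9} = v_{2} + v_{3} + v_{6}  ⇒ sig = ⟨2 | 1 1 1⟩
  P = {1,7}:  v_{1} + v_{7} = v_{2} + v_{3} + 2·v_{6}  ⇒ sig = ⟨2 | 1 1 2⟩
  P = {5,7}:  v_{5} + v_{7} = v_{4} + v_{6} + 2·v_{8}  ⇒ sig = ⟨2 | 1 1 2⟩
  P = {5,9}:  v_{5} + v_{9} = v_{4} + 2·v_{8}  ⇒ sig = ⟨2 | 1 2⟩
  P = {1,4,8}:  v_{1} + v_{4} + v_{8} = 0  ⇒ sig = ⟨3 | 0⟩
  P = {2,3,5,6}:  v_{2} + v_{3} + v_{5} + v_{6} = v_{8}  ⇒ sig = ⟨4 | 1⟩
  P = {2,3,4,6,8}:  v_{2} + v_{3} + v_{4} + v_{6} + v_{8} = v_{9}  ⇒ sig = ⟨5 | 1⟩
  P = {2,3,4,7,8}:  v_{2} + v_{3} + v_{4} + v_{7} + v_{8} = 2·v_{9}  ⇒ sig = ⟨5 | 2⟩

Sorted signature multiset PRS(X):
{ ⟨2 | 1⟩,  ⟨2 | 1 1 1⟩,  ⟨2 | 1 1 2⟩ ×2,  ⟨2 | 1 2⟩,  ⟨3 | 0⟩,  ⟨4 | 1⟩,  ⟨5 | 1⟩,  ⟨5 | 2⟩ }


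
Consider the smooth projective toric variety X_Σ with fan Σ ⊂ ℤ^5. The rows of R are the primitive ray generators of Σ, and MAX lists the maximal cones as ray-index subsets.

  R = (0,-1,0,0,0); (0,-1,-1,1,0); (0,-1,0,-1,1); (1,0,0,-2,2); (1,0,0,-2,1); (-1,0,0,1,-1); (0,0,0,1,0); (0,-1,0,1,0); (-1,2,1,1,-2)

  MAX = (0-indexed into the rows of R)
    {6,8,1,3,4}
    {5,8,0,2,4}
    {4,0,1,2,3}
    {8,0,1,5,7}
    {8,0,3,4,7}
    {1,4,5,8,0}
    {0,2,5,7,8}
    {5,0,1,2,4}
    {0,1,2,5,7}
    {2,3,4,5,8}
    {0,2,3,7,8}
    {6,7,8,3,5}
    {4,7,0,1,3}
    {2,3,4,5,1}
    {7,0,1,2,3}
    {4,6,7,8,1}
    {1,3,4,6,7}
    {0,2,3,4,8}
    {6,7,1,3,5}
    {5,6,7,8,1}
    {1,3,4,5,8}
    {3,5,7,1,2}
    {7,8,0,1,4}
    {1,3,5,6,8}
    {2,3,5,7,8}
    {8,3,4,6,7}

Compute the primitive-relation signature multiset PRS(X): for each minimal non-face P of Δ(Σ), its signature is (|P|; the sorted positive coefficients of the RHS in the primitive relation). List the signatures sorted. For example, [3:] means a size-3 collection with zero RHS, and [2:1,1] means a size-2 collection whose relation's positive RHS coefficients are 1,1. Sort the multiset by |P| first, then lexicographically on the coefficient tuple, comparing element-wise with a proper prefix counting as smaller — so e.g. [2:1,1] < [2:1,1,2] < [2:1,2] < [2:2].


Minimal non-faces — 9 found among 9 rays, 26 max cones:

  • {0,6}:  v_{0} + v_{6} = v_{7} ; sig = [2:1]
  • {2,6}:  v_{2} + v_{6} = v_{3} + v_{5} + v_{7} ; sig = [2:1,1,1]
  • {4,5,6}:  v_{4} + v_{5} + v_{6} = 0 ; sig = [3:]
  • {0,3,5}:  v_{0} + v_{3} + v_{5} = v_{2} ; sig = [3:1]
  • {1,2,8}:  v_{1} + v_{2} + v_{8} = v_{5} ; sig = [3:1]
  • {4,5,7}:  v_{4} + v_{5} + v_{7} = v_{0} ; sig = [3:1]
  • {2,4,7}:  v_{2} + v_{4} + v_{7} = 2·v_{0} + v_{3} ; sig = [3:1,2]
  • {0,1,3,8}:  v_{0} + v_{1} + v_{3} + v_{8} = 0 ; sig = [4:]
  • {1,3,7,8}:  v_{1} + v_{3} + v_{7} + v_{8} = v_{6} ; sig = [4:1]

Sorted signature multiset PRS(X):
[[2:1], [2:1,1,1], [3:], [3:1], [3:1], [3:1], [3:1,2], [4:], [4:1]]


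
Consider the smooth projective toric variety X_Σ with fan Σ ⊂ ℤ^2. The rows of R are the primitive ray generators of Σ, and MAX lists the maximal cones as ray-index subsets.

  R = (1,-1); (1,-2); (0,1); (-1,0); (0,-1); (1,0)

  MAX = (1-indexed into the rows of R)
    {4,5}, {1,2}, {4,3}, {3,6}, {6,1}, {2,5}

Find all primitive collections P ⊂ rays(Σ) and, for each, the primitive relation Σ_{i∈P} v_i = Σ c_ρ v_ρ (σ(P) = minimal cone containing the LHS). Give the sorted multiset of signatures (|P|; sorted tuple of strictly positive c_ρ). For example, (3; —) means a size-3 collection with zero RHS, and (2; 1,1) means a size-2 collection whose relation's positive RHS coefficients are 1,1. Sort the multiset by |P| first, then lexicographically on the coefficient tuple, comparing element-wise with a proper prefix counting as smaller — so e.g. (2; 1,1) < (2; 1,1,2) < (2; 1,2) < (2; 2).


Σ has 9 primitive collections:

  {3,5}:  v_{3} + v_{5} = 0 ; sig = (2; —)
  {4,6}:  v_{4} + v_{6} = 0 ; sig = (2; —)
  {1,3}:  v_{1} + v_{3} = v_{6} ; sig = (2; 1)
  {1,4}:  v_{1} + v_{4} = v_{5} ; sig = (2; 1)
  {1,5}:  v_{1} + v_{5} = v_{2} ; sig = (2; 1)
  {2,3}:  v_{2} + v_{3} = v_{1} ; sig = (2; 1)
  {5,6}:  v_{5} + v_{6} = v_{1} ; sig = (2; 1)
  {2,4}:  v_{2} + v_{4} = 2·v_{5} ; sig = (2; 2)
  {2,6}:  v_{2} + v_{6} = 2·v_{1} ; sig = (2; 2)

Hence PRS(X_Σ) =
    (2; —)
    (2; —)
    (2; 1)
    (2; 1)
    (2; 1)
    (2; 1)
    (2; 1)
    (2; 2)
    (2; 2)


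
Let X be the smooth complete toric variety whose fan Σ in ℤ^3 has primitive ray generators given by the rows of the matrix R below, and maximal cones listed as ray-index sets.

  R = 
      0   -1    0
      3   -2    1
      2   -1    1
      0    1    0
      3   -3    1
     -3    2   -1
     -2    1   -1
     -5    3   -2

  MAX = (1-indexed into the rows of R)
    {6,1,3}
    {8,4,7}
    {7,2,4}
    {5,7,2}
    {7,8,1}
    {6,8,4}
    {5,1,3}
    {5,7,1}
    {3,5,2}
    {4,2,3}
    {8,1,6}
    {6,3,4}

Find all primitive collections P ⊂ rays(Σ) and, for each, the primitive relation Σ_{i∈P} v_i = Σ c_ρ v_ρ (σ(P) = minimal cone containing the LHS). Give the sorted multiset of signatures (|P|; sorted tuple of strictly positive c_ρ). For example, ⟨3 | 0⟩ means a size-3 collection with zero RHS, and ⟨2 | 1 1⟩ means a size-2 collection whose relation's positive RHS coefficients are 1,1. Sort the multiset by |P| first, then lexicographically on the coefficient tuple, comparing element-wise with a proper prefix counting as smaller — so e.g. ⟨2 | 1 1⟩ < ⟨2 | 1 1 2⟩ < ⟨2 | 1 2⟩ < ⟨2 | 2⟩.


10 collections generate NE(X_Σ); each relation:

  P={1,4}:  v_{1} + v_{4} = 0  ⟹  sig = ⟨2 | 0⟩
  P={2,6}:  v_{2} + v_{6} = 0  ⟹  sig = ⟨2 | 0⟩
  P={3,7}:  v_{3} + v_{7} = 0  ⟹  sig = ⟨2 | 0⟩
  P={1,2}:  v_{1} + v_{2} = v_{5}  ⟹  sig = ⟨2 | 1⟩
  P={2,8}:  v_{2} + v_{8} = v_{7}  ⟹  sig = ⟨2 | 1⟩
  P={3,8}:  v_{3} + v_{8} = v_{6}  ⟹  sig = ⟨2 | 1⟩
  P={4,5}:  v_{4} + v_{5} = v_{2}  ⟹  sig = ⟨2 | 1⟩
  P={5,6}:  v_{5} + v_{6} = v_{1}  ⟹  sig = ⟨2 | 1⟩
  P={6,7}:  v_{6} + v_{7} = v_{8}  ⟹  sig = ⟨2 | 1⟩
  P={5,8}:  v_{5} + v_{8} = v_{1} + v_{7}  ⟹  sig = ⟨2 | 1 1⟩

Sorted signature multiset PRS(X):
    |P|=2: 10 collections, coeffs (), (), (), (1), (1), (1), (1), (1), (1), (1,1)


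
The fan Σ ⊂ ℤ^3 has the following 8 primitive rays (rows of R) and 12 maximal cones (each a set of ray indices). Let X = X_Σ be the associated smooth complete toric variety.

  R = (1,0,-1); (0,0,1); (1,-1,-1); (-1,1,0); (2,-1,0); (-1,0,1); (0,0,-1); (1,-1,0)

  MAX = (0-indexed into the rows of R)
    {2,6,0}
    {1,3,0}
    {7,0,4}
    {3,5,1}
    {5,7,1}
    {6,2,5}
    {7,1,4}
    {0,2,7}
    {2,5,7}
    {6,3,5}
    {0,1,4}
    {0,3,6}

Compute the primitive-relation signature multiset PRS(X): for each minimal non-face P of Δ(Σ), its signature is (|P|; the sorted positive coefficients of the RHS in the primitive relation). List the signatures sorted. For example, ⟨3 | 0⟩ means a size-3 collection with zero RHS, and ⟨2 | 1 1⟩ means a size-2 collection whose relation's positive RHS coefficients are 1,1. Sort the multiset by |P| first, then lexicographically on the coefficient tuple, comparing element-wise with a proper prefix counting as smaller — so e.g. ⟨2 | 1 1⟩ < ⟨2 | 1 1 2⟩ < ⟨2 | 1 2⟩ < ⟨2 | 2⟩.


The 11 primitive collections of Σ (r=8, n=3):

  • {0,5}:  v_{0} + v_{5} = 0  so sig = ⟨2 | 0⟩
  • {1,6}:  v_{1} + v_{6} = 0  so sig = ⟨2 | 0⟩
  • {3,7}:  v_{3} + v_{7} = 0  so sig = ⟨2 | 0⟩
  • {1,2}:  v_{1} + v_{2} = v_{7}  so sig = ⟨2 | 1⟩
  • {2,3}:  v_{2} + v_{3} = v_{6}  so sig = ⟨2 | 1⟩
  • {6,7}:  v_{6} + v_{7} = v_{2}  so sig = ⟨2 | 1⟩
  • {3,4}:  v_{3} + v_{4} = v_{0} + v_{1}  so sig = ⟨2 | 1 1⟩
  • {4,5}:  v_{4} + v_{5} = v_{1} + v_{7}  so sig = ⟨2 | 1 1⟩
  • {4,6}:  v_{4} + v_{6} = v_{0} + v_{7}  so sig = ⟨2 | 1 1⟩
  • {2,4}:  v_{2} + v_{4} = v_{0} + 2·v_{7}  so sig = ⟨2 | 1 2⟩
  • {0,1,7}:  v_{0} + v_{1} + v_{7} = v_{4}  so sig = ⟨3 | 1⟩

Sorted signature multiset PRS(X):
[⟨2 | 0⟩, ⟨2 | 0⟩, ⟨2 | 0⟩, ⟨2 | 1⟩, ⟨2 | 1⟩, ⟨2 | 1⟩, ⟨2 | 1 1⟩, ⟨2 | 1 1⟩, ⟨2 | 1 1⟩, ⟨2 | 1 2⟩, ⟨3 | 1⟩]


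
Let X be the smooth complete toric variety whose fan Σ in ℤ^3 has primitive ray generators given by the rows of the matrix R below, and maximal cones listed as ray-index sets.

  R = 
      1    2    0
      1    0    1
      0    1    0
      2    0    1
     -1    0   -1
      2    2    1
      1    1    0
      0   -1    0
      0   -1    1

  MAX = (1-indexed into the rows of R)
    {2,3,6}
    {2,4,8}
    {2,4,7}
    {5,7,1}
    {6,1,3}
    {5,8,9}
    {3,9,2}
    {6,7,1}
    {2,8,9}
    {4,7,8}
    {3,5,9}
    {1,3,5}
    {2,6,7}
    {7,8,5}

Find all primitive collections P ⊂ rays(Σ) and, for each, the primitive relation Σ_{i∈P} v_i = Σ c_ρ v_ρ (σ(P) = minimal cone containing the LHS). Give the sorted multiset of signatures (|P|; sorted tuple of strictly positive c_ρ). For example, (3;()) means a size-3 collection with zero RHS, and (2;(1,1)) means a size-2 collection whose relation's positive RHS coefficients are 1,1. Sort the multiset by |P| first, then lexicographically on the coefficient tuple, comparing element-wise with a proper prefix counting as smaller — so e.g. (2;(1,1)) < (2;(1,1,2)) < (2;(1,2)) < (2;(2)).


|primitive collections| = 16. Relations:

  P={2,5}:  v_{2} + v_{5} = 0  ⟹  sig = (2;())
  P={3,8}:  v_{3} + v_{8} = 0  ⟹  sig = (2;())
  P={1,2}:  v_{1} + v_{2} = v_{6}  ⟹  sig = (2;(1))
  P={1,8}:  v_{1} + v_{8} = v_{7}  ⟹  sig = (2;(1))
  P={3,7}:  v_{3} + v_{7} = v_{1}  ⟹  sig = (2;(1))
  P={5,6}:  v_{5} + v_{6} = v_{1}  ⟹  sig = (2;(1))
  P={7,9}:  v_{7} + v_{9} = v_{2}  ⟹  sig = (2;(1))
  P={1,9}:  v_{1} + v_{9} = v_{2} + v_{3}  ⟹  sig = (2;(1,1))
  P={3,4}:  v_{3} + v_{4} = v_{2} + v_{7}  ⟹  sig = (2;(1,1))
  P={4,5}:  v_{4} + v_{5} = v_{7} + v_{8}  ⟹  sig = (2;(1,1))
  P={6,8}:  v_{6} + v_{8} = v_{2} + v_{7}  ⟹  sig = (2;(1,1))
  P={1,4}:  v_{1} + v_{4} = v_{2} + 2·v_{7}  ⟹  sig = (2;(1,2))
  P={4,9}:  v_{4} + v_{9} = 2·v_{2} + v_{8}  ⟹  sig = (2;(1,2))
  P={6,9}:  v_{6} + v_{9} = 2·v_{2} + v_{3}  ⟹  sig = (2;(1,2))
  P={4,6}:  v_{4} + v_{6} = 2·v_{2} + 2·v_{7}  ⟹  sig = (2;(2,2))
  P={2,7,8}:  v_{2} + v_{7} + v_{8} = v_{4}  ⟹  sig = (3;(1))

Sorted signature multiset PRS(X):
[(2;()), (2;()), (2;(1)), (2;(1)), (2;(1)), (2;(1)), (2;(1)), (2;(1,1)), (2;(1,1)), (2;(1,1)), (2;(1,1)), (2;(1,2)), (2;(1,2)), (2;(1,2)), (2;(2,2)), (3;(1))]


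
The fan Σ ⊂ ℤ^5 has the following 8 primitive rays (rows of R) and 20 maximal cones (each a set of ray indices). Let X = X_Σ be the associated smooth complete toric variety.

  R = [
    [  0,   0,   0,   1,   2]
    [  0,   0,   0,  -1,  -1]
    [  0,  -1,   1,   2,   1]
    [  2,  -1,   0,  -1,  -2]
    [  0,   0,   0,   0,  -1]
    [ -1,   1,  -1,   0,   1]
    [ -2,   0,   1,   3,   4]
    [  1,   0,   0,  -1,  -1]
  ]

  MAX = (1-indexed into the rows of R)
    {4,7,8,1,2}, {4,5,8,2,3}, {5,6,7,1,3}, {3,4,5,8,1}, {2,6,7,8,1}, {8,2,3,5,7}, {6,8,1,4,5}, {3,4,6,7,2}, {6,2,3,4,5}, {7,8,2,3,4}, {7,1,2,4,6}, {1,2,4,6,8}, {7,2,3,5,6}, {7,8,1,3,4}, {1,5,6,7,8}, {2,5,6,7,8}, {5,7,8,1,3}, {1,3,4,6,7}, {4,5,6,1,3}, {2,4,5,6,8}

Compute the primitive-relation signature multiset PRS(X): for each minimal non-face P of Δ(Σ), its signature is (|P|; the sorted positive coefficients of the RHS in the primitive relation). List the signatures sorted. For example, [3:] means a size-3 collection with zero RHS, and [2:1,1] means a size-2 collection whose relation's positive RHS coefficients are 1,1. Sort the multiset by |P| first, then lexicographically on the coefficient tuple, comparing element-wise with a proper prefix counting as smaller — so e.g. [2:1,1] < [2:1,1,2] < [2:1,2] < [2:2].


|primitive collections| = 5. Relations:

  P = {1,2,5}:  v_{1} + v_{2} + v_{5} = 0 ; sig = [3:]
  P = {4,5,7}:  v_{4} + v_{5} + v_{7} = v_{3} ; sig = [3:1]
  P = {1,2,3}:  v_{1} + v_{2} + v_{3} = v_{4} + v_{7} ; sig = [3:1,1]
  P = {3,6,8}:  v_{3} + v_{6} + v_{8} = v_{1} + v_{5} ; sig = [3:1,1]
  P = {4,6,7,8}:  v_{4} + v_{6} + v_{7} + v_{8} = v_{1} ; sig = [4:1]

so the primitive-relation signature multiset is
    |P|=3: 4 collections, coeffs (), (1), (1,1), (1,1)
    |P|=4: 1 collection, coeffs (1)


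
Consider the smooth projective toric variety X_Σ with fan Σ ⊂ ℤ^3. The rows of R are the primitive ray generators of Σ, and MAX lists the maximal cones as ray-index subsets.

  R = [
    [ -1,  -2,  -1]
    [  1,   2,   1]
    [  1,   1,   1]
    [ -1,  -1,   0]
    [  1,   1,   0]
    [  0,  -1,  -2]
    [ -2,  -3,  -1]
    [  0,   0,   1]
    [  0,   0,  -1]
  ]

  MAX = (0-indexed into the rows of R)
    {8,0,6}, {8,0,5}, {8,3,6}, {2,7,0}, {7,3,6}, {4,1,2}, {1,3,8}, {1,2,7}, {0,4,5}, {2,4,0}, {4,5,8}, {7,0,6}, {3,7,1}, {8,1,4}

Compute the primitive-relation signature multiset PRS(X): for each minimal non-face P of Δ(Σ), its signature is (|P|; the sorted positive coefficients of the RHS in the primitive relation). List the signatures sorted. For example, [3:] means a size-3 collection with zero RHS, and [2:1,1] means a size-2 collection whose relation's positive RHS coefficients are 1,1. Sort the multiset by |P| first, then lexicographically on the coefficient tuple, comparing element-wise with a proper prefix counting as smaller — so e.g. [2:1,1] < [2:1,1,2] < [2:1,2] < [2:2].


|primitive collections| = 16. Relations:

  P = {0,1}:  v_{0} + v_{1} = 0  ⟹  sig = [2:]
  P = {3,4}:  v_{3} + v_{4} = 0  ⟹  sig = [2:]
  P = {7,8}:  v_{7} + v_{8} = 0  ⟹  sig = [2:]
  P = {0,3}:  v_{0} + v_{3} = v_{6}  ⟹  sig = [2:1]
  P = {1,6}:  v_{1} + v_{6} = v_{3}  ⟹  sig = [2:1]
  P = {2,3}:  v_{2} + v_{3} = v_{7}  ⟹  sig = [2:1]
  P = {2,8}:  v_{2} + v_{8} = v_{4}  ⟹  sig = [2:1]
  P = {4,6}:  v_{4} + v_{6} = v_{0}  ⟹  sig = [2:1]
  P = {4,7}:  v_{4} + v_{7} = v_{2}  ⟹  sig = [2:1]
  P = {1,5}:  v_{1} + v_{5} = v_{4} + v_{8}  ⟹  sig = [2:1,1]
  P = {2,6}:  v_{2} + v_{6} = v_{0} + v_{7}  ⟹  sig = [2:1,1]
  P = {3,5}:  v_{3} + v_{5} = v_{0} + v_{8}  ⟹  sig = [2:1,1]
  P = {5,7}:  v_{5} + v_{7} = v_{0} + v_{4}  ⟹  sig = [2:1,1]
  P = {2,5}:  v_{2} + v_{5} = v_{0} + 2·v_{4}  ⟹  sig = [2:1,2]
  P = {5,6}:  v_{5} + v_{6} = 2·v_{0} + v_{8}  ⟹  sig = [2:1,2]
  P = {0,4,8}:  v_{0} + v_{4} + v_{8} = v_{5}  ⟹  sig = [3:1]

Hence PRS(X_Σ) =
[[2:], [2:], [2:], [2:1], [2:1], [2:1], [2:1], [2:1], [2:1], [2:1,1], [2:1,1], [2:1,1], [2:1,1], [2:1,2], [2:1,2], [3:1]]


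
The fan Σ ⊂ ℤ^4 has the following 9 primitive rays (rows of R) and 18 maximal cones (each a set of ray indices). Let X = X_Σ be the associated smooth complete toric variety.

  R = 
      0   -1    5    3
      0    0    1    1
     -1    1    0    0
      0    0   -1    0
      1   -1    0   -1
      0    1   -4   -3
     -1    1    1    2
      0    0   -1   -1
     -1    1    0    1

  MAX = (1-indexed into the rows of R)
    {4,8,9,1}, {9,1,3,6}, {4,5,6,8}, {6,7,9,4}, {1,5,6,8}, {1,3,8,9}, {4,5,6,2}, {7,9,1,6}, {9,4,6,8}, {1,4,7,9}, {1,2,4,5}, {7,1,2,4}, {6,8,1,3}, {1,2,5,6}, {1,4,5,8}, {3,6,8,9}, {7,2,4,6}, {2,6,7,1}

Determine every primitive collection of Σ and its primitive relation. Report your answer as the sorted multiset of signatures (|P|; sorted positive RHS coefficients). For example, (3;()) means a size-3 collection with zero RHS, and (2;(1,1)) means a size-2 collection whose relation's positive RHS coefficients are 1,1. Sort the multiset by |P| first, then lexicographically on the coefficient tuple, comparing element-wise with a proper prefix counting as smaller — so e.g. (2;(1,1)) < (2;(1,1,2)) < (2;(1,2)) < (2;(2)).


11 minimal non-faces of Δ(Σ) (on 9 rays):

  {2,8}:  v_{2} + v_{8} = 0 ; sig = (2;())
  {5,9}:  v_{5} + v_{9} = 0 ; sig = (2;())
  {2,9}:  v_{2} + v_{9} = v_{7} ; sig = (2;(1))
  {5,7}:  v_{5} + v_{7} = v_{2} ; sig = (2;(1))
  {7,8}:  v_{7} + v_{8} = v_{9} ; sig = (2;(1))
  {3,4}:  v_{3} + v_{4} = v_{8} + v_{9} ; sig = (2;(1,1))
  {2,3}:  v_{2} + v_{3} = v_{1} + v_{6} + v_{9} ; sig = (2;(1,1,1))
  {3,5}:  v_{3} + v_{5} = v_{1} + v_{6} + v_{8} ; sig = (2;(1,1,1))
  {3,7}:  v_{3} + v_{7} = v_{1} + v_{6} + 2·v_{9} ; sig = (2;(1,1,2))
  {1,4,6}:  v_{1} + v_{4} + v_{6} = 0 ; sig = (3;())
  {1,6,8,9}:  v_{1} + v_{6} + v_{8} + v_{9} = v_{3} ; sig = (4;(1))

Hence PRS(X_Σ) =
    |P|=2: 9 collections, coeffs (), (), (1), (1), (1), (1,1), (1,1,1), (1,1,1), (1,1,2)
    |P|=3: 1 collection, coeffs ()
    |P|=4: 1 collection, coeffs (1)


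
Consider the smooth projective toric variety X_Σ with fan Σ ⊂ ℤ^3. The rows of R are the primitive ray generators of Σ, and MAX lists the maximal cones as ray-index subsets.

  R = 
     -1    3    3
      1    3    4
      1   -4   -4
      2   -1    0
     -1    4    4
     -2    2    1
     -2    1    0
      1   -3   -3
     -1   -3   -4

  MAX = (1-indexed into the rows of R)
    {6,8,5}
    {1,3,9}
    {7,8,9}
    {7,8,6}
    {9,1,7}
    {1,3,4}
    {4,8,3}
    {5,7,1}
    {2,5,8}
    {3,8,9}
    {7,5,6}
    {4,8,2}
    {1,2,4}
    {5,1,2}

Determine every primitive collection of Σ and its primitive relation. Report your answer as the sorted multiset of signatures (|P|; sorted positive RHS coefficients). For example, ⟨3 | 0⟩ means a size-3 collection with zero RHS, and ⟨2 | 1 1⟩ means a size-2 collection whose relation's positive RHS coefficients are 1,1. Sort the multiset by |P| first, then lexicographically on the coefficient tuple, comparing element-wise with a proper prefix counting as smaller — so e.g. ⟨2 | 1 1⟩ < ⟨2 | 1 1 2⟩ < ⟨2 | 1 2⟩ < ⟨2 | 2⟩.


Primitive collections (16):

  {1,8}:  v_{1} + v_{8} = 0  →  sig = ⟨2 | 0⟩
  {2,9}:  v_{2} + v_{9} = 0  →  sig = ⟨2 | 0⟩
  {3,5}:  v_{3} + v_{5} = 0  →  sig = ⟨2 | 0⟩
  {4,7}:  v_{4} + v_{7} = 0  →  sig = ⟨2 | 0⟩
  {2,3}:  v_{2} + v_{3} = v_{4}  →  sig = ⟨2 | 1⟩
  {2,7}:  v_{2} + v_{7} = v_{5}  →  sig = ⟨2 | 1⟩
  {3,7}:  v_{3} + v_{7} = v_{9}  →  sig = ⟨2 | 1⟩
  {4,5}:  v_{4} + v_{5} = v_{2}  →  sig = ⟨2 | 1⟩
  {4,9}:  v_{4} + v_{9} = v_{3}  →  sig = ⟨2 | 1⟩
  {5,9}:  v_{5} + v_{9} = v_{7}  →  sig = ⟨2 | 1⟩
  {1,6}:  v_{1} + v_{6} = v_{5} + v_{7}  →  sig = ⟨2 | 1 1⟩
  {3,6}:  v_{3} + v_{6} = v_{7} + v_{8}  →  sig = ⟨2 | 1 1⟩
  {4,6}:  v_{4} + v_{6} = v_{5} + v_{8}  →  sig = ⟨2 | 1 1⟩
  {2,6}:  v_{2} + v_{6} = 2·v_{5} + v_{8}  →  sig = ⟨2 | 1 2⟩
  {6,9}:  v_{6} + v_{9} = 2·v_{7} + v_{8}  →  sig = ⟨2 | 1 2⟩
  {5,7,8}:  v_{5} + v_{7} + v_{8} = v_{6}  →  sig = ⟨3 | 1⟩

Sorted signature multiset PRS(X):
{ ⟨2 | 0⟩ ×4,  ⟨2 | 1⟩ ×6,  ⟨2 | 1 1⟩ ×3,  ⟨2 | 1 2⟩ ×2,  ⟨3 | 1⟩ }


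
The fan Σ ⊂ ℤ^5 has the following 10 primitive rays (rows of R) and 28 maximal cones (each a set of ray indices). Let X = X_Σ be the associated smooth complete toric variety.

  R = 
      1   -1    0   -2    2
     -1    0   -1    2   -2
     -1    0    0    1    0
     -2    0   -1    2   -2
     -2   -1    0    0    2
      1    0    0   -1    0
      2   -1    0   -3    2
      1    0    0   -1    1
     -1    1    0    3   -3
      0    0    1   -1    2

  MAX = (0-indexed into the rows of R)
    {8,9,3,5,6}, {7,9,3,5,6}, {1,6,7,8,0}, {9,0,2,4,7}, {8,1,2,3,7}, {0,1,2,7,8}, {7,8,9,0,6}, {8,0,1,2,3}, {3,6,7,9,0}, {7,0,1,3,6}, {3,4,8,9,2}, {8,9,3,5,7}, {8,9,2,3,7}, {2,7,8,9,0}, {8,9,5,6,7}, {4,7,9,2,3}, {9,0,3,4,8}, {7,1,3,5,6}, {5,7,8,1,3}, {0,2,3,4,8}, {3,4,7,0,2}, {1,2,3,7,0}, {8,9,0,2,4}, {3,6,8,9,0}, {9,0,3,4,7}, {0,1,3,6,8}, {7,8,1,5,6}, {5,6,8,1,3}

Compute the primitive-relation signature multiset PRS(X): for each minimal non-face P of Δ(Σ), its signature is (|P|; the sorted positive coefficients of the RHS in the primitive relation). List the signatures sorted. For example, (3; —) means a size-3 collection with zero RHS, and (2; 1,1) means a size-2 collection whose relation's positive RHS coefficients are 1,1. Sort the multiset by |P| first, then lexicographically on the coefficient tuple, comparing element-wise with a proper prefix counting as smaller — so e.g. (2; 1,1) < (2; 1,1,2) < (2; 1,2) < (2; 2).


11 minimal non-faces of Δ(Σ) (on 10 rays):

  P = {2,5}:  v_{2} + v_{5} = 0 ; sig = (2; —)
  P = {0,5}:  v_{0} + v_{5} = v_{6} ; sig = (2; 1)
  P = {1,9}:  v_{1} + v_{9} = v_{2} ; sig = (2; 1)
  P = {2,6}:  v_{2} + v_{6} = v_{0} ; sig = (2; 1)
  P = {4,5}:  v_{4} + v_{5} = v_{0} + v_{3} + v_{9} ; sig = (2; 1,1,1)
  P = {1,4}:  v_{1} + v_{4} = v_{0} + 2·v_{2} + v_{3} ; sig = (2; 1,1,2)
  P = {4,6}:  v_{4} + v_{6} = 2·v_{0} + v_{3} + v_{9} ; sig = (2; 1,1,2)
  P = {4,7,8}:  v_{4} + v_{7} + v_{8} = 2·v_{2} ; sig = (3; 2)
  P = {0,2,3,9}:  v_{0} + v_{2} + v_{3} + v_{9} = v_{4} ; sig = (4; 1)
  P = {0,3,7,8}:  v_{0} + v_{3} + v_{7} + v_{8} = v_{1} ; sig = (4; 1)
  P = {3,6,7,8}:  v_{3} + v_{6} + v_{7} + v_{8} = v_{1} + v_{5} ; sig = (4; 1,1)

Hence PRS(X_Σ) =
{ (2; —),  (2; 1) ×3,  (2; 1,1,1),  (2; 1,1,2) ×2,  (3; 2),  (4; 1) ×2,  (4; 1,1) }


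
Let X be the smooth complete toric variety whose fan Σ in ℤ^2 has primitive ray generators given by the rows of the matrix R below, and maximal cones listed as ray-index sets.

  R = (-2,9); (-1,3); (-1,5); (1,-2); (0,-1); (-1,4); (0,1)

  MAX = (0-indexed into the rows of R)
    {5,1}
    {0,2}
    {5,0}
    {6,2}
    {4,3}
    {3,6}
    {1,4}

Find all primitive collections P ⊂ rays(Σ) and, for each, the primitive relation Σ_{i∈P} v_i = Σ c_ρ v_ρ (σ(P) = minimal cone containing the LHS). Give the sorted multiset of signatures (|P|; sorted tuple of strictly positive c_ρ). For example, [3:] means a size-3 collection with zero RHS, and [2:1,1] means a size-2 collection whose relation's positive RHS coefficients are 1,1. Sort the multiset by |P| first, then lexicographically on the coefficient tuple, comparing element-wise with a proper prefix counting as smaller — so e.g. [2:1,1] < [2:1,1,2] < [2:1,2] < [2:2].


Δ(Σ) — 7 vertices, 14 min non-faces:

  • {4,6}:  v_{4} + v_{6} = 0  ⟹  sig = [2:]
  • {1,3}:  v_{1} + v_{3} = v_{6}  ⟹  sig = [2:1]
  • {1,6}:  v_{1} + v_{6} = v_{5}  ⟹  sig = [2:1]
  • {2,4}:  v_{2} + v_{4} = v_{5}  ⟹  sig = [2:1]
  • {2,5}:  v_{2} + v_{5} = v_{0}  ⟹  sig = [2:1]
  • {4,5}:  v_{4} + v_{5} = v_{1}  ⟹  sig = [2:1]
  • {5,6}:  v_{5} + v_{6} = v_{2}  ⟹  sig = [2:1]
  • {0,3}:  v_{0} + v_{3} = v_{2} + 2·v_{6}  ⟹  sig = [2:1,2]
  • {0,4}:  v_{0} + v_{4} = 2·v_{5}  ⟹  sig = [2:2]
  • {0,6}:  v_{0} + v_{6} = 2·v_{2}  ⟹  sig = [2:2]
  • {1,2}:  v_{1} + v_{2} = 2·v_{5}  ⟹  sig = [2:2]
  • {3,5}:  v_{3} + v_{5} = 2·v_{6}  ⟹  sig = [2:2]
  • {0,1}:  v_{0} + v_{1} = 3·v_{5}  ⟹  sig = [2:3]
  • {2,3}:  v_{2} + v_{3} = 3·v_{6}  ⟹  sig = [2:3]

Signatures (|P|; sorted positive RHS coefficients), sorted:
{ [2:],  [2:1] ×6,  [2:1,2],  [2:2] ×4,  [2:3] ×2 }


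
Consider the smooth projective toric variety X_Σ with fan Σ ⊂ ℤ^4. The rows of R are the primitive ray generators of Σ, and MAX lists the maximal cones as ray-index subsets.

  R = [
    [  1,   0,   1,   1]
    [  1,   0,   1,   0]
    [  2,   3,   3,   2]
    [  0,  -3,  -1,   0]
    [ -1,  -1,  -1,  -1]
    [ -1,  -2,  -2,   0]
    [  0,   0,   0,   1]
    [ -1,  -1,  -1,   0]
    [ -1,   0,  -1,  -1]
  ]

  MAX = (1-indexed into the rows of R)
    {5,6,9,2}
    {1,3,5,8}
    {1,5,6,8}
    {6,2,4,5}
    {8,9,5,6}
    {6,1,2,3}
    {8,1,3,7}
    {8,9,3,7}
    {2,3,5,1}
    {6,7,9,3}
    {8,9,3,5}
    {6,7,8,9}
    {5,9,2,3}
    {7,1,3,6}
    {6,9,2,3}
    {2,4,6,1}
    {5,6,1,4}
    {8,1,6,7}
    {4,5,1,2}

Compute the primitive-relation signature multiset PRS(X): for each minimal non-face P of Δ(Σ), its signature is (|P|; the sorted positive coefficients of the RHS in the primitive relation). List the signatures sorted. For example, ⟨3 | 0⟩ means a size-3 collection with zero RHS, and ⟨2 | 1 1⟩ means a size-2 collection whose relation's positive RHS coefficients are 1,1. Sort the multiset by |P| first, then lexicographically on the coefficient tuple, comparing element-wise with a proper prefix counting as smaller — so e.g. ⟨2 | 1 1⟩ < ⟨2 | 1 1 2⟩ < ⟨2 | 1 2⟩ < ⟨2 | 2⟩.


Σ has 11 primitive collections:

  {1,9}:  v_{1} + v_{9} = 0  so sig = ⟨2 | 0⟩
  {2,7}:  v_{2} + v_{7} = v_{1}  so sig = ⟨2 | 1⟩
  {5,7}:  v_{5} + v_{7} = v_{8}  so sig = ⟨2 | 1⟩
  {2,8}:  v_{2} + v_{8} = v_{1} + v_{5}  so sig = ⟨2 | 1 1⟩
  {4,9}:  v_{4} + v_{9} = v_{2} + v_{5} + v_{6}  so sig = ⟨2 | 1 1 1⟩
  {4,7}:  v_{4} + v_{7} = 2·v_{1} + v_{5} + v_{6}  so sig = ⟨2 | 1 1 2⟩
  {4,8}:  v_{4} + v_{8} = 2·v_{1} + 2·v_{5} + v_{6}  so sig = ⟨2 | 1 2 2⟩
  {3,4}:  v_{3} + v_{4} = 2·v_{1}  so sig = ⟨2 | 2⟩
  {3,5,6}:  v_{3} + v_{5} + v_{6} = v_{7}  so sig = ⟨3 | 1⟩
  {3,6,8}:  v_{3} + v_{6} + v_{8} = 2·v_{7}  so sig = ⟨3 | 2⟩
  {1,2,5,6}:  v_{1} + v_{2} + v_{5} + v_{6} = v_{4}  so sig = ⟨4 | 1⟩

Hence PRS(X_Σ) =
{ ⟨2 | 0⟩,  ⟨2 | 1⟩ ×2,  ⟨2 | 1 1⟩,  ⟨2 | 1 1 1⟩,  ⟨2 | 1 1 2⟩,  ⟨2 | 1 2 2⟩,  ⟨2 | 2⟩,  ⟨3 | 1⟩,  ⟨3 | 2⟩,  ⟨4 | 1⟩ }


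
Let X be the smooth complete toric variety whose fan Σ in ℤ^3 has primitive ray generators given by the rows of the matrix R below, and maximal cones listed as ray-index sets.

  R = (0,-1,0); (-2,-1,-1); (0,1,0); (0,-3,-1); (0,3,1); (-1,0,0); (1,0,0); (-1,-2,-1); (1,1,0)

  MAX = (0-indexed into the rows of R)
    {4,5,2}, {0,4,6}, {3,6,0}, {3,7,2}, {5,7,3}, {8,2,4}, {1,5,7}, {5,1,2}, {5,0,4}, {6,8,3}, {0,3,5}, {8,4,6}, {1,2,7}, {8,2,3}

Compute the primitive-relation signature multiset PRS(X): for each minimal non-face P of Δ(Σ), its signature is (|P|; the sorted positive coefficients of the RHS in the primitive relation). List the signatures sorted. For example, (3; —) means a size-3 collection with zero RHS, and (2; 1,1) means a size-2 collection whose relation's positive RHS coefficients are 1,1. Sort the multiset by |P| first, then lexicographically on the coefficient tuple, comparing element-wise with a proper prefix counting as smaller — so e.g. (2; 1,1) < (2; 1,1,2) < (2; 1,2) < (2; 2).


Δ(Σ) — 9 vertices, 17 min non-faces:

  • {0,2}:  v_{0} + v_{2} = 0 — sig = (2; —)
  • {3,4}:  v_{3} + v_{4} = 0 — sig = (2; —)
  • {5,6}:  v_{5} + v_{6} = 0 — sig = (2; —)
  • {0,8}:  v_{0} + v_{8} = v_{6} — sig = (2; 1)
  • {2,6}:  v_{2} + v_{6} = v_{8} — sig = (2; 1)
  • {5,8}:  v_{5} + v_{8} = v_{2} — sig = (2; 1)
  • {0,1}:  v_{0} + v_{1} = v_{5} + v_{7} — sig = (2; 1,1)
  • {0,7}:  v_{0} + v_{7} = v_{3} + v_{5} — sig = (2; 1,1)
  • {1,6}:  v_{1} + v_{6} = v_{2} + v_{7} — sig = (2; 1,1)
  • {4,7}:  v_{4} + v_{7} = v_{2} + v_{5} — sig = (2; 1,1)
  • {6,7}:  v_{6} + v_{7} = v_{2} + v_{3} — sig = (2; 1,1)
  • {1,8}:  v_{1} + v_{8} = 2·v_{2} + v_{7} — sig = (2; 1,2)
  • {7,8}:  v_{7} + v_{8} = 2·v_{2} + v_{3} — sig = (2; 1,2)
  • {1,3}:  v_{1} + v_{3} = 2·v_{7} — sig = (2; 2)
  • {1,4}:  v_{1} + v_{4} = 2·v_{2} + 2·v_{5} — sig = (2; 2,2)
  • {2,3,5}:  v_{2} + v_{3} + v_{5} = v_{7} — sig = (3; 1)
  • {2,5,7}:  v_{2} + v_{5} + v_{7} = v_{1} — sig = (3; 1)

Hence PRS(X_Σ) =
    (2; —)
    (2; —)
    (2; —)
    (2; 1)
    (2; 1)
    (2; 1)
    (2; 1,1)
    (2; 1,1)
    (2; 1,1)
    (2; 1,1)
    (2; 1,1)
    (2; 1,2)
    (2; 1,2)
    (2; 2)
    (2; 2,2)
    (3; 1)
    (3; 1)


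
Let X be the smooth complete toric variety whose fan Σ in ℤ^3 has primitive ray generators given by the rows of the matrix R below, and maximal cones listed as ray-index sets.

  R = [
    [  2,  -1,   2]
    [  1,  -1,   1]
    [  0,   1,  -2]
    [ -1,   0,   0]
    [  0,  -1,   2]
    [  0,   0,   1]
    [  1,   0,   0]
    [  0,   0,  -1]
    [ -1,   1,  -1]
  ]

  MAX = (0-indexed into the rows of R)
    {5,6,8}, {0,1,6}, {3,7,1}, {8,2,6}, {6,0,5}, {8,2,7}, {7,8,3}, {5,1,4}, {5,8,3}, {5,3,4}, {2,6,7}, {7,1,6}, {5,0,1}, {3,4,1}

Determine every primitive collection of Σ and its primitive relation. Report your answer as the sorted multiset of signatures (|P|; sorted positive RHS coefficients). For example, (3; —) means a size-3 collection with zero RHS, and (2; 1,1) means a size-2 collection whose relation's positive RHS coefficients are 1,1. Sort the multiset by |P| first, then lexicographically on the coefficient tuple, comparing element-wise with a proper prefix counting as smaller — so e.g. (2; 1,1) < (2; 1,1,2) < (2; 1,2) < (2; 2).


18 minimal non-faces of Δ(Σ) (on 9 rays):

  P = {1,8}:  v_{1} + v_{8} = 0 ; sig = (2; —)
  P = {2,4}:  v_{2} + v_{4} = 0 ; sig = (2; —)
  P = {3,6}:  v_{3} + v_{6} = 0 ; sig = (2; —)
  P = {5,7}:  v_{5} + v_{7} = 0 ; sig = (2; —)
  P = {0,3}:  v_{0} + v_{3} = v_{1} + v_{5} ; sig = (2; 1,1)
  P = {0,7}:  v_{0} + v_{7} = v_{1} + v_{6} ; sig = (2; 1,1)
  P = {0,8}:  v_{0} + v_{8} = v_{5} + v_{6} ; sig = (2; 1,1)
  P = {1,2}:  v_{1} + v_{2} = v_{6} + v_{7} ; sig = (2; 1,1)
  P = {2,3}:  v_{2} + v_{3} = v_{7} + v_{8} ; sig = (2; 1,1)
  P = {2,5}:  v_{2} + v_{5} = v_{6} + v_{8} ; sig = (2; 1,1)
  P = {4,6}:  v_{4} + v_{6} = v_{1} + v_{5} ; sig = (2; 1,1)
  P = {4,7}:  v_{4} + v_{7} = v_{1} + v_{3} ; sig = (2; 1,1)
  P = {4,8}:  v_{4} + v_{8} = v_{3} + v_{5} ; sig = (2; 1,1)
  P = {0,2}:  v_{0} + v_{2} = 2·v_{6} ; sig = (2; 2)
  P = {0,4}:  v_{0} + v_{4} = 2·v_{1} + 2·v_{5} ; sig = (2; 2,2)
  P = {1,3,5}:  v_{1} + v_{3} + v_{5} = v_{4} ; sig = (3; 1)
  P = {1,5,6}:  v_{1} + v_{5} + v_{6} = v_{0} ; sig = (3; 1)
  P = {6,7,8}:  v_{6} + v_{7} + v_{8} = v_{2} ; sig = (3; 1)

Signatures (|P|; sorted positive RHS coefficients), sorted:
{ (2; —) ×4,  (2; 1,1) ×9,  (2; 2),  (2; 2,2),  (3; 1) ×3 }


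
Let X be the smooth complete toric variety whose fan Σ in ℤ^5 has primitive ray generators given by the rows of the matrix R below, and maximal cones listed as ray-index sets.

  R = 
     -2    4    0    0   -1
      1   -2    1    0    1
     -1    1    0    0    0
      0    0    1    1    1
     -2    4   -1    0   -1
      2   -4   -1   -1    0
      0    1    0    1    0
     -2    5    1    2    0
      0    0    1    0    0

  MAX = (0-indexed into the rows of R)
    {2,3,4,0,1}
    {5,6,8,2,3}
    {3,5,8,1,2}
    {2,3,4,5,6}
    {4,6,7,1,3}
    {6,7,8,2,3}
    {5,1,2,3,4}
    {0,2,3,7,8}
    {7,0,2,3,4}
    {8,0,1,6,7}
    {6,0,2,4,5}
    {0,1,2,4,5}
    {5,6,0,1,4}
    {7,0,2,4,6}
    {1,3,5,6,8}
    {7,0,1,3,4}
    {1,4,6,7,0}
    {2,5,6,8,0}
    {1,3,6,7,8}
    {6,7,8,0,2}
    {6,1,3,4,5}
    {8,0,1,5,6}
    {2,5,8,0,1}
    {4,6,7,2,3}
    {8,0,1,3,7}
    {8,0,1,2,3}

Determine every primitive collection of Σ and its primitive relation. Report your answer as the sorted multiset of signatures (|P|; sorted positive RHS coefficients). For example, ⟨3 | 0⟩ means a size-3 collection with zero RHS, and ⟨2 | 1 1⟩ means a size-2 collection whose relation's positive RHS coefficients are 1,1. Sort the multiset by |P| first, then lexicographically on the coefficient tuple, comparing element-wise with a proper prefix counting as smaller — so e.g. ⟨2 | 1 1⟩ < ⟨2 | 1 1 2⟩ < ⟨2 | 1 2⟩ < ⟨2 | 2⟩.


Primitive collections (6):

  {4,8}:  v_{4} + v_{8} = v_{0} ; sig = ⟨2 | 1⟩
  {5,7}:  v_{5} + v_{7} = v_{6} ; sig = ⟨2 | 1⟩
  {0,3,5}:  v_{0} + v_{3} + v_{5} = 0 ; sig = ⟨3 | 0⟩
  {0,3,6}:  v_{0} + v_{3} + v_{6} = v_{7} ; sig = ⟨3 | 1⟩
  {1,2,6}:  v_{1} + v_{2} + v_{6} = v_{3} ; sig = ⟨3 | 1⟩
  {1,2,7}:  v_{1} + v_{2} + v_{7} = v_{0} + 2·v_{3} ; sig = ⟨3 | 1 2⟩

so the primitive-relation signature multiset is
    |P|=2: 2 collections, coeffs (1), (1)
    |P|=3: 4 collections, coeffs (), (1), (1), (1,2)


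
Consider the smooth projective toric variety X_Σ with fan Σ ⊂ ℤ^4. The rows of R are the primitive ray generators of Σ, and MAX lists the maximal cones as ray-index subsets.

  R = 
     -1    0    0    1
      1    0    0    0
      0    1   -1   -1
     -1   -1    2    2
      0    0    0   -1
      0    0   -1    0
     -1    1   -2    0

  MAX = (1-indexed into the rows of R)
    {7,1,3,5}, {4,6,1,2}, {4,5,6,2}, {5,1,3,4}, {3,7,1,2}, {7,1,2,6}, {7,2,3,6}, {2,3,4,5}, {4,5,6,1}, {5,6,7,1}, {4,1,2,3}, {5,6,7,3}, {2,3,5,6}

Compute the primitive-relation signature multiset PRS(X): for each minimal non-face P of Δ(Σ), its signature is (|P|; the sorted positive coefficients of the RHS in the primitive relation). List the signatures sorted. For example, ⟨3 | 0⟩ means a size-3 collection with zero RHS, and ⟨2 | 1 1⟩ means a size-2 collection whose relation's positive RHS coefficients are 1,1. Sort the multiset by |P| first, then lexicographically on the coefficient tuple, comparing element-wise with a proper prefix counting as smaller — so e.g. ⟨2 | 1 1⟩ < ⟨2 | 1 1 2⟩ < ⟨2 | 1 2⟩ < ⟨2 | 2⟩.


Σ has 5 primitive collections:

  {4,7}:  v_{4} + v_{7} = 2·v_{1} ; sig = ⟨2 | 2⟩
  {1,2,5}:  v_{1} + v_{2} + v_{5} = 0 ; sig = ⟨3 | 0⟩
  {1,3,6}:  v_{1} + v_{3} + v_{6} = v_{7} ; sig = ⟨3 | 1⟩
  {3,4,6}:  v_{3} + v_{4} + v_{6} = v_{1} ; sig = ⟨3 | 1⟩
  {2,5,7}:  v_{2} + v_{5} + v_{7} = v_{3} + v_{6} ; sig = ⟨3 | 1 1⟩

Sorted signature multiset PRS(X):
[⟨2 | 2⟩, ⟨3 | 0⟩, ⟨3 | 1⟩, ⟨3 | 1⟩, ⟨3 | 1 1⟩]


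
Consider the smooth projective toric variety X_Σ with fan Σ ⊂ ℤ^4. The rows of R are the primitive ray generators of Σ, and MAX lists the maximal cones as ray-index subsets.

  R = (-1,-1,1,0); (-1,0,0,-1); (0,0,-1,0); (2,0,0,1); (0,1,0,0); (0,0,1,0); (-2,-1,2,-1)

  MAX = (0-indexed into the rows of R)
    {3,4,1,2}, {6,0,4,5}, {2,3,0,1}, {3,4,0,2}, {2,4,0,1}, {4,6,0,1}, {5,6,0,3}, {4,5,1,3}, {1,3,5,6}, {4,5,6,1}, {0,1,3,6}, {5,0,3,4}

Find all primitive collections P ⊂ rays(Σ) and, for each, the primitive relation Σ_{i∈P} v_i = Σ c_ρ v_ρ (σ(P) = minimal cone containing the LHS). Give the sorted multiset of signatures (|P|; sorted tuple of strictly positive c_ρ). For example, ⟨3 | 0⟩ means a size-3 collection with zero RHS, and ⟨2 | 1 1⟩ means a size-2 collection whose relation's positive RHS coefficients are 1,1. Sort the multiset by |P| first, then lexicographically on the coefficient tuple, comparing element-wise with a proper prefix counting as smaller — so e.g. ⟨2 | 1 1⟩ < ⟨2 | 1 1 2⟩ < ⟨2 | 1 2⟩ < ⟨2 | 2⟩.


5 minimal non-faces of Δ(Σ) (on 7 rays):

  • {2,5}:  v_{2} + v_{5} = 0  ⇒ sig = ⟨2 | 0⟩
  • {2,6}:  v_{2} + v_{6} = v_{0} + v_{1}  ⇒ sig = ⟨2 | 1 1⟩
  • {0,1,5}:  v_{0} + v_{1} + v_{5} = v_{6}  ⇒ sig = ⟨3 | 1⟩
  • {3,4,6}:  v_{3} + v_{4} + v_{6} = 2·v_{5}  ⇒ sig = ⟨3 | 2⟩
  • {0,1,3,4}:  v_{0} + v_{1} + v_{3} + v_{4} = v_{5}  ⇒ sig = ⟨4 | 1⟩

Hence PRS(X_Σ) =
    |P|=2: 2 collections, coeffs (), (1,1)
    |P|=3: 2 collections, coeffs (1), (2)
    |P|=4: 1 collection, coeffs (1)


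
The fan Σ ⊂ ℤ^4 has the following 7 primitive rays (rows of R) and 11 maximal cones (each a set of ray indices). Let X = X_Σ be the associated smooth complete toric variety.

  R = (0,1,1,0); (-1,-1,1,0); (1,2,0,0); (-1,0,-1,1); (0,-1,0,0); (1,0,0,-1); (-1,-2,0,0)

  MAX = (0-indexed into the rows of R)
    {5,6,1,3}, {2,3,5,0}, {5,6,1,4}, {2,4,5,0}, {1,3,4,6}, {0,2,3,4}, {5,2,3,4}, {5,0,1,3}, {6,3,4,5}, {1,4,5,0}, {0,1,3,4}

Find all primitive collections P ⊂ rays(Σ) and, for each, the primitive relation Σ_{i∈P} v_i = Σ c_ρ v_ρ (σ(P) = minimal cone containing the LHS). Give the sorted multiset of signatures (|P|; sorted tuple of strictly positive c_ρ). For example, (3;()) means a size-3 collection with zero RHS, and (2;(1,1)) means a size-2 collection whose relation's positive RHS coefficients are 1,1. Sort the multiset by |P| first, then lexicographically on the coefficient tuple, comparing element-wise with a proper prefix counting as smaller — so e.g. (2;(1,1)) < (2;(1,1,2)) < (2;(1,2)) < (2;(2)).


The 5 primitive collections of Σ (r=7, n=4):

  P={2,6}:  v_{2} + v_{6} = 0  ⇒ sig = (2;())
  P={0,6}:  v_{0} + v_{6} = v_{1}  ⇒ sig = (2;(1))
  P={1,2}:  v_{1} + v_{2} = v_{0}  ⇒ sig = (2;(1))
  P={0,3,4,5}:  v_{0} + v_{3} + v_{4} + v_{5} = 0  ⇒ sig = (4;())
  P={1,3,4,5}:  v_{1} + v_{3} + v_{4} + v_{5} = v_{6}  ⇒ sig = (4;(1))

Hence PRS(X_Σ) =
[(2;()), (2;(1)), (2;(1)), (4;()), (4;(1))]


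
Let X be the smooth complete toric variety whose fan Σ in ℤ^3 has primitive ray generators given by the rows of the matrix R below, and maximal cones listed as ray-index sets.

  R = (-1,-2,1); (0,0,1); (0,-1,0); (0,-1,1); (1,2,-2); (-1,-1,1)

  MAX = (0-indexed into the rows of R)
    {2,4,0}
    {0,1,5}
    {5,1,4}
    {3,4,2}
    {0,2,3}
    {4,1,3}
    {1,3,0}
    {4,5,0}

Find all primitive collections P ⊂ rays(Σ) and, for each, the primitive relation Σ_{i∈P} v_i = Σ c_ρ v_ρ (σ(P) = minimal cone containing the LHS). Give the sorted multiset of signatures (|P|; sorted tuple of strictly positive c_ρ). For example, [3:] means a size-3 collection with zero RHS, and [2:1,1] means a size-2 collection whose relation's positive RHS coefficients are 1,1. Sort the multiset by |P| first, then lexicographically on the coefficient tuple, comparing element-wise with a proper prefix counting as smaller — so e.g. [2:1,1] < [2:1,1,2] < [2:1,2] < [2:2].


|primitive collections| = 5. Relations:

  P={1,2}:  v_{1} + v_{2} = v_{3} ; sig = [2:1]
  P={2,5}:  v_{2} + v_{5} = v_{0} ; sig = [2:1]
  P={3,5}:  v_{3} + v_{5} = v_{0} + v_{1} ; sig = [2:1,1]
  P={0,1,4}:  v_{0} + v_{1} + v_{4} = 0 ; sig = [3:]
  P={0,3,4}:  v_{0} + v_{3} + v_{4} = v_{2} ; sig = [3:1]

Sorted signature multiset PRS(X):
    |P|=2: 3 collections, coeffs (1), (1), (1,1)
    |P|=3: 2 collections, coeffs (), (1)


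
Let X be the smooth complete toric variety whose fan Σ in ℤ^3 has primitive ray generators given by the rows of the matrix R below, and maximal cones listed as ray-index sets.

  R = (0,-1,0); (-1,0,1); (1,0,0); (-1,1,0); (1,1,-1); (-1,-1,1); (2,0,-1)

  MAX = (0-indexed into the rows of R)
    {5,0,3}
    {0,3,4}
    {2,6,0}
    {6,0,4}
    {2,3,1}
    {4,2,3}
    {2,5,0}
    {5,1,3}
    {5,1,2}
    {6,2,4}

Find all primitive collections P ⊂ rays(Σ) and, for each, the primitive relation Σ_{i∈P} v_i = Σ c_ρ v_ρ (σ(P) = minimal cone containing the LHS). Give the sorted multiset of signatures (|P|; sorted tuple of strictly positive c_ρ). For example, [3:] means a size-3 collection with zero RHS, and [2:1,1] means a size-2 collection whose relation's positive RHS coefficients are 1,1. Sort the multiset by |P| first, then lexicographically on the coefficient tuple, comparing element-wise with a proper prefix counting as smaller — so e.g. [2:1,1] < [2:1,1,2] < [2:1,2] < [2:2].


|primitive collections| = 9. Relations:

  • {4,5}:  v_{4} + v_{5} = 0  ⟹  sig = [2:]
  • {0,1}:  v_{0} + v_{1} = v_{5}  ⟹  sig = [2:1]
  • {1,6}:  v_{1} + v_{6} = v_{2}  ⟹  sig = [2:1]
  • {3,6}:  v_{3} + v_{6} = v_{4}  ⟹  sig = [2:1]
  • {1,4}:  v_{1} + v_{4} = v_{2} + v_{3}  ⟹  sig = [2:1,1]
  • {5,6}:  v_{5} + v_{6} = v_{0} + v_{2}  ⟹  sig = [2:1,1]
  • {0,2,3}:  v_{0} + v_{2} + v_{3} = 0  ⟹  sig = [3:]
  • {0,2,4}:  v_{0} + v_{2} + v_{4} = v_{6}  ⟹  sig = [3:1]
  • {2,3,5}:  v_{2} + v_{3} + v_{5} = v_{1}  ⟹  sig = [3:1]

Hence PRS(X_Σ) =
    [2:]
    [2:1]
    [2:1]
    [2:1]
    [2:1,1]
    [2:1,1]
    [3:]
    [3:1]
    [3:1]
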